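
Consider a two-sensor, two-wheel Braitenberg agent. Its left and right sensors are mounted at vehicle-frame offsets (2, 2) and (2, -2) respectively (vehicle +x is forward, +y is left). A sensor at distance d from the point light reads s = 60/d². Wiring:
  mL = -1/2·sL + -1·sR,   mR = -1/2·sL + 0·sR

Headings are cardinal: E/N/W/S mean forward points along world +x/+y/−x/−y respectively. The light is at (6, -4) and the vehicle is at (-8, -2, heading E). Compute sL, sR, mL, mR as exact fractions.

left sensor world pos  = (-6, 0); dL² = 160
right sensor world pos = (-6, -4); dR² = 144
sL = 60/160 = 3/8
sR = 60/144 = 5/12
mL = -1/2·sL + -1·sR = -29/48
mR = -1/2·sL + 0·sR = -3/16

3/8 5/12 -29/48 -3/16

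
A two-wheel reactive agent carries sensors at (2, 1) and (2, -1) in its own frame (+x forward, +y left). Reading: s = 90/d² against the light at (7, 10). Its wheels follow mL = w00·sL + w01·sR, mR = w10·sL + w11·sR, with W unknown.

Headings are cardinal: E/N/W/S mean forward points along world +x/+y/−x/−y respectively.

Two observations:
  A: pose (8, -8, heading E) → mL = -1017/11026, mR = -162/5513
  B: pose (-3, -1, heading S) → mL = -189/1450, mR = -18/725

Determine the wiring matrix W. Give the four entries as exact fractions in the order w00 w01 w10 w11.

obs A: pose=(8,-8,E) → sL=45/149, sR=9/37, mL=-1017/11026, mR=-162/5513
obs B: pose=(-3,-1,S) → sL=9/25, sR=9/29, mL=-189/1450, mR=-18/725
sensor matrix S = [[45/149, 9/37], [9/25, 9/29]]; det S = 24624/3996925
solve [mL_A; mL_B] = S·[w00; w01] and [mR_A; mR_B] = S·[w10; w11]:
  w00 = 1/2, w01 = -1, w10 = -1/2, w11 = 1/2

1/2 -1 -1/2 1/2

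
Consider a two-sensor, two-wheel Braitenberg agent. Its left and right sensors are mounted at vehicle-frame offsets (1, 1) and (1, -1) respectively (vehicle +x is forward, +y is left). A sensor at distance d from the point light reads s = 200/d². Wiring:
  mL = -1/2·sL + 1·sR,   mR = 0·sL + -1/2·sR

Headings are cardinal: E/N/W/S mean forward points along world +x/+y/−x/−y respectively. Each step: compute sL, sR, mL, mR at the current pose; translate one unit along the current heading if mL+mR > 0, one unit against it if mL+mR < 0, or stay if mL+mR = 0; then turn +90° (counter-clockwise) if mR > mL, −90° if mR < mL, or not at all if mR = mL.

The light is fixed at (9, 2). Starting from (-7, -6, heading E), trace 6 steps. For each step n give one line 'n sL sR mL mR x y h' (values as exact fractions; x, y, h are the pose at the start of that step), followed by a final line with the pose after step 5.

0 100/137 100/153 6050/20961 -50/153 -7 -6 E
1 200/337 40/81 5380/27297 -20/81 -8 -6 S
2 50/97 5/9 260/873 -5/18 -8 -5 W
3 200/397 8/13 1876/5161 -4/13 -9 -5 N
4 100/157 100/169 7250/26533 -50/169 -9 -4 E
5 200/373 200/449 29700/167477 -100/449 -10 -4 S
final -10 -3 W

n=0: pose=(-7,-6,E); sL=100/137, sR=100/153; mL=6050/20961, mR=-50/153; mL+mR=-800/20961 → advance -1; mR−mL=-4300/6987 → turn -1·90°
n=1: pose=(-8,-6,S); sL=200/337, sR=40/81; mL=5380/27297, mR=-20/81; mL+mR=-1360/27297 → advance -1; mR−mL=-4040/9099 → turn -1·90°
n=2: pose=(-8,-5,W); sL=50/97, sR=5/9; mL=260/873, mR=-5/18; mL+mR=35/1746 → advance +1; mR−mL=-335/582 → turn -1·90°
n=3: pose=(-9,-5,N); sL=200/397, sR=8/13; mL=1876/5161, mR=-4/13; mL+mR=288/5161 → advance +1; mR−mL=-3464/5161 → turn -1·90°
n=4: pose=(-9,-4,E); sL=100/157, sR=100/169; mL=7250/26533, mR=-50/169; mL+mR=-600/26533 → advance -1; mR−mL=-15100/26533 → turn -1·90°
n=5: pose=(-10,-4,S); sL=200/373, sR=200/449; mL=29700/167477, mR=-100/449; mL+mR=-7600/167477 → advance -1; mR−mL=-67000/167477 → turn -1·90°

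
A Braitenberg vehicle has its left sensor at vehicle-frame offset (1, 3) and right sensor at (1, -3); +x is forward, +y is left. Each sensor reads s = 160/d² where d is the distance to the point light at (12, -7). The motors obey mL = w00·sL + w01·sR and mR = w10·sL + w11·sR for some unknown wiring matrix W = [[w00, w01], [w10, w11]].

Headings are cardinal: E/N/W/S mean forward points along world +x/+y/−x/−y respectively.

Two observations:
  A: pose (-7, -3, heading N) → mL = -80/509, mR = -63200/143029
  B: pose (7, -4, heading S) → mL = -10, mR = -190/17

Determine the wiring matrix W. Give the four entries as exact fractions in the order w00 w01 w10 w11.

-1/2 0 -1/2 -1/2

obs A: pose=(-7,-3,N) → sL=160/509, sR=160/281, mL=-80/509, mR=-63200/143029
obs B: pose=(7,-4,S) → sL=20, sR=40/17, mL=-10, mR=-190/17
sensor matrix S = [[160/509, 160/281], [20, 40/17]]; det S = -25891200/2431493
solve [mL_A; mL_B] = S·[w00; w01] and [mR_A; mR_B] = S·[w10; w11]:
  w00 = -1/2, w01 = 0, w10 = -1/2, w11 = -1/2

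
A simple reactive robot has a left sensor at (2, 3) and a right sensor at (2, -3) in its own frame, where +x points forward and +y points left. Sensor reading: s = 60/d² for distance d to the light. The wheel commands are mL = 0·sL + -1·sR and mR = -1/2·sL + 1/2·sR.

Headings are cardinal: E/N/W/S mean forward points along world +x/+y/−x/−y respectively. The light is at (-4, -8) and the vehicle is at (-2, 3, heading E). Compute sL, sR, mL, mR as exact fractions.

left sensor world pos  = (0, 6); dL² = 212
right sensor world pos = (0, 0); dR² = 80
sL = 60/212 = 15/53
sR = 60/80 = 3/4
mL = 0·sL + -1·sR = -3/4
mR = -1/2·sL + 1/2·sR = 99/424

15/53 3/4 -3/4 99/424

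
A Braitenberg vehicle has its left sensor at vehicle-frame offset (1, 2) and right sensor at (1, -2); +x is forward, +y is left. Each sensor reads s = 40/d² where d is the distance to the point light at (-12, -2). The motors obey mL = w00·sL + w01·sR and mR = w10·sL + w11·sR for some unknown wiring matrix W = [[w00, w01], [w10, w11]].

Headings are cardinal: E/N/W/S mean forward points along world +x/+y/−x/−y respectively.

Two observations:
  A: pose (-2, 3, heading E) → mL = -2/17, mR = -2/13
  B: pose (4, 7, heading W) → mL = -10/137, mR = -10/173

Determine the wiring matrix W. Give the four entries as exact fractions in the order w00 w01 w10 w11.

obs A: pose=(-2,3,E) → sL=4/17, sR=4/13, mL=-2/17, mR=-2/13
obs B: pose=(4,7,W) → sL=20/137, sR=20/173, mL=-10/137, mR=-10/173
sensor matrix S = [[4/17, 4/13], [20/137, 20/173]]; det S = -92800/5237921
solve [mL_A; mL_B] = S·[w00; w01] and [mR_A; mR_B] = S·[w10; w11]:
  w00 = -1/2, w01 = 0, w10 = 0, w11 = -1/2

-1/2 0 0 -1/2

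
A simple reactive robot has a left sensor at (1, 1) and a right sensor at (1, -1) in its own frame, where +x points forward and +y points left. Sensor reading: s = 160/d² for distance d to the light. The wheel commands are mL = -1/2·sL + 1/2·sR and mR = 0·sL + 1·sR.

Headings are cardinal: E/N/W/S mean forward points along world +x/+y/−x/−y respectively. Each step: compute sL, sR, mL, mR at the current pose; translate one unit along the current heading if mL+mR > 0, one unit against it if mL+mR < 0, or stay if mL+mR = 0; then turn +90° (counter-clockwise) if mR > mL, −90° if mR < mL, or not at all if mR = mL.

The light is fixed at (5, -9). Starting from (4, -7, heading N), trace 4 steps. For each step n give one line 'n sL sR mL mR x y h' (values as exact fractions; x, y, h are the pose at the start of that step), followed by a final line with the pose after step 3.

0 160/13 160/9 320/117 160/9 4 -7 N
1 20 8 -6 8 4 -6 W
2 32 160/13 -128/13 160/13 3 -6 S
3 16 80 32 80 3 -7 E
final 4 -7 N

n=0: pose=(4,-7,N); sL=160/13, sR=160/9; mL=320/117, mR=160/9; mL+mR=800/39 → advance +1; mR−mL=1760/117 → turn +1·90°
n=1: pose=(4,-6,W); sL=20, sR=8; mL=-6, mR=8; mL+mR=2 → advance +1; mR−mL=14 → turn +1·90°
n=2: pose=(3,-6,S); sL=32, sR=160/13; mL=-128/13, mR=160/13; mL+mR=32/13 → advance +1; mR−mL=288/13 → turn +1·90°
n=3: pose=(3,-7,E); sL=16, sR=80; mL=32, mR=80; mL+mR=112 → advance +1; mR−mL=48 → turn +1·90°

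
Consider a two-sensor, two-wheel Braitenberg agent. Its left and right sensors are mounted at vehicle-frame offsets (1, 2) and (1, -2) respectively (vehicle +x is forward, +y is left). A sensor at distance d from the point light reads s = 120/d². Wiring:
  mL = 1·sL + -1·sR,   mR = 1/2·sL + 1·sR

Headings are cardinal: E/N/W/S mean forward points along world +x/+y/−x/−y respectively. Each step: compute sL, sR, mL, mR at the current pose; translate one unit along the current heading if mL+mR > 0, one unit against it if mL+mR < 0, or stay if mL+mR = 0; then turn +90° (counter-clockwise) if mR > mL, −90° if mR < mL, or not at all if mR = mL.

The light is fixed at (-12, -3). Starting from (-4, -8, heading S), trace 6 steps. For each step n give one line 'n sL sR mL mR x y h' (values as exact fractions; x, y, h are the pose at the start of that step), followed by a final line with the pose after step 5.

n=0: pose=(-4,-8,S); sL=15/17, sR=5/3; mL=-40/51, mR=215/102; mL+mR=45/34 → advance +1; mR−mL=295/102 → turn +1·90°
n=1: pose=(-4,-9,E); sL=120/97, sR=24/29; mL=1152/2813, mR=4068/2813; mL+mR=180/97 → advance +1; mR−mL=2916/2813 → turn +1·90°
n=2: pose=(-3,-9,N); sL=60/37, sR=60/73; mL=2160/2701, mR=4410/2701; mL+mR=90/37 → advance +1; mR−mL=2250/2701 → turn +1·90°
n=3: pose=(-3,-8,W); sL=120/113, sR=120/73; mL=-4800/8249, mR=17940/8249; mL+mR=180/113 → advance +1; mR−mL=22740/8249 → turn +1·90°
n=4: pose=(-4,-8,S); sL=15/17, sR=5/3; mL=-40/51, mR=215/102; mL+mR=45/34 → advance +1; mR−mL=295/102 → turn +1·90°
n=5: pose=(-4,-9,E); sL=120/97, sR=24/29; mL=1152/2813, mR=4068/2813; mL+mR=180/97 → advance +1; mR−mL=2916/2813 → turn +1·90°

0 15/17 5/3 -40/51 215/102 -4 -8 S
1 120/97 24/29 1152/2813 4068/2813 -4 -9 E
2 60/37 60/73 2160/2701 4410/2701 -3 -9 N
3 120/113 120/73 -4800/8249 17940/8249 -3 -8 W
4 15/17 5/3 -40/51 215/102 -4 -8 S
5 120/97 24/29 1152/2813 4068/2813 -4 -9 E
final -3 -9 N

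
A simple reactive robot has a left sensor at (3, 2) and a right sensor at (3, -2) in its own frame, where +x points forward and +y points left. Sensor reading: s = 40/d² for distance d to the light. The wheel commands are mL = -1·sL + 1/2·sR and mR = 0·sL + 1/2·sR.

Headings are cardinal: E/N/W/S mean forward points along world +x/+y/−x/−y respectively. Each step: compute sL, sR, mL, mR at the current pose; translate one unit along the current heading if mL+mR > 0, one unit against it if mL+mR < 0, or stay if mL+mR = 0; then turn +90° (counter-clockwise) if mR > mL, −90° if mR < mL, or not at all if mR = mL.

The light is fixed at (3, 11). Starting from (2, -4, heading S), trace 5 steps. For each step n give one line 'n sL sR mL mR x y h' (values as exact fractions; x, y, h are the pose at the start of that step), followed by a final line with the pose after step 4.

n=0: pose=(2,-4,S); sL=8/65, sR=40/333; mL=-1364/21645, mR=20/333; mL+mR=-64/21645 → advance -1; mR−mL=8/65 → turn +1·90°
n=1: pose=(2,-3,E); sL=10/37, sR=2/13; mL=-93/481, mR=1/13; mL+mR=-56/481 → advance -1; mR−mL=10/37 → turn +1·90°
n=2: pose=(1,-3,N); sL=40/137, sR=40/121; mL=-2100/16577, mR=20/121; mL+mR=640/16577 → advance +1; mR−mL=40/137 → turn +1·90°
n=3: pose=(1,-2,W); sL=4/25, sR=20/73; mL=-42/1825, mR=10/73; mL+mR=208/1825 → advance +1; mR−mL=4/25 → turn +1·90°
n=4: pose=(0,-2,S); sL=40/257, sR=40/281; mL=-6100/72217, mR=20/281; mL+mR=-960/72217 → advance -1; mR−mL=40/257 → turn +1·90°

0 8/65 40/333 -1364/21645 20/333 2 -4 S
1 10/37 2/13 -93/481 1/13 2 -3 E
2 40/137 40/121 -2100/16577 20/121 1 -3 N
3 4/25 20/73 -42/1825 10/73 1 -2 W
4 40/257 40/281 -6100/72217 20/281 0 -2 S
final 0 -1 E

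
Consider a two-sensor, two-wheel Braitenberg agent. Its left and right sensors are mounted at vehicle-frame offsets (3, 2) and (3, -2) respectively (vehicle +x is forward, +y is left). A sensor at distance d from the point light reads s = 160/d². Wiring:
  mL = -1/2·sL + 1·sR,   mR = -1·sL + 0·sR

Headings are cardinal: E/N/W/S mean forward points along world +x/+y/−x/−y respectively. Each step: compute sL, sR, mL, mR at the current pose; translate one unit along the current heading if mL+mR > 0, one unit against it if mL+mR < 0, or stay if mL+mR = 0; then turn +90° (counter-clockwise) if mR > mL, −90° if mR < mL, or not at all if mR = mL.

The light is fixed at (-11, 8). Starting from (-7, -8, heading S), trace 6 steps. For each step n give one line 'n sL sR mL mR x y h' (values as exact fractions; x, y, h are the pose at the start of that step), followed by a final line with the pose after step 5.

0 160/397 32/73 6864/28981 -160/397 -7 -8 S
1 16/29 16/17 328/493 -16/29 -7 -7 W
2 32/29 160/169 1936/4901 -32/29 -8 -7 N
3 20/29 4/9 26/261 -20/29 -8 -8 E
4 160/377 160/361 31440/136097 -160/377 -9 -8 S
5 16/29 16/17 328/493 -16/29 -9 -7 W
final -10 -7 N

n=0: pose=(-7,-8,S); sL=160/397, sR=32/73; mL=6864/28981, mR=-160/397; mL+mR=-4816/28981 → advance -1; mR−mL=-18544/28981 → turn -1·90°
n=1: pose=(-7,-7,W); sL=16/29, sR=16/17; mL=328/493, mR=-16/29; mL+mR=56/493 → advance +1; mR−mL=-600/493 → turn -1·90°
n=2: pose=(-8,-7,N); sL=32/29, sR=160/169; mL=1936/4901, mR=-32/29; mL+mR=-3472/4901 → advance -1; mR−mL=-7344/4901 → turn -1·90°
n=3: pose=(-8,-8,E); sL=20/29, sR=4/9; mL=26/261, mR=-20/29; mL+mR=-154/261 → advance -1; mR−mL=-206/261 → turn -1·90°
n=4: pose=(-9,-8,S); sL=160/377, sR=160/361; mL=31440/136097, mR=-160/377; mL+mR=-26320/136097 → advance -1; mR−mL=-89200/136097 → turn -1·90°
n=5: pose=(-9,-7,W); sL=16/29, sR=16/17; mL=328/493, mR=-16/29; mL+mR=56/493 → advance +1; mR−mL=-600/493 → turn -1·90°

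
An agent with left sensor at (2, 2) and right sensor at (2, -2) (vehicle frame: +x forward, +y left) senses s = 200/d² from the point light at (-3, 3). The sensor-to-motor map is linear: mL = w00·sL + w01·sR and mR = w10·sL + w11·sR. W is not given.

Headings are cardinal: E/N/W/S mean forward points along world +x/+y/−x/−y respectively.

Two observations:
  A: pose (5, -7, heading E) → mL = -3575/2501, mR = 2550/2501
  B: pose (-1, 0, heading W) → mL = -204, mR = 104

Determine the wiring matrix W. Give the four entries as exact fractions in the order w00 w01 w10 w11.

-1/2 -1 1/2 1/2

obs A: pose=(5,-7,E) → sL=50/41, sR=50/61, mL=-3575/2501, mR=2550/2501
obs B: pose=(-1,0,W) → sL=8, sR=200, mL=-204, mR=104
sensor matrix S = [[50/41, 50/61], [8, 200]]; det S = 593600/2501
solve [mL_A; mL_B] = S·[w00; w01] and [mR_A; mR_B] = S·[w10; w11]:
  w00 = -1/2, w01 = -1, w10 = 1/2, w11 = 1/2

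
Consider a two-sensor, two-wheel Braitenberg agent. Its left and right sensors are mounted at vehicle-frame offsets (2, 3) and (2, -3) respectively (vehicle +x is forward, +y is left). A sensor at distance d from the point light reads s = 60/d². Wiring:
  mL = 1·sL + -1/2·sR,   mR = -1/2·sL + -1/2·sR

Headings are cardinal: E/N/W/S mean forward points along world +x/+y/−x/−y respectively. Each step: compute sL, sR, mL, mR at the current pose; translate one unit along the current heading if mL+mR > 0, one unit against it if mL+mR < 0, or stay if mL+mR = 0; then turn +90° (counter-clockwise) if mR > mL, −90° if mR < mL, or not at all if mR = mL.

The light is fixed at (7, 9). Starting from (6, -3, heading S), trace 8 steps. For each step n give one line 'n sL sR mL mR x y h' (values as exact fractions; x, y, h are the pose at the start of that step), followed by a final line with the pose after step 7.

0 3/10 15/53 42/265 -309/1060 6 -3 S
1 12/41 60/73 -354/2993 -1668/2993 6 -2 W
2 2/3 2/3 1/3 -2/3 7 -2 N
3 12/17 60/229 2238/3893 -1884/3893 7 -3 E
4 15/53 3/10 141/1060 -309/1060 8 -3 S
5 60/197 12/13 -402/2561 -1572/2561 8 -2 W
6 30/41 30/53 975/2173 -1410/2173 9 -2 N
7 60/97 60/241 11550/23377 -10140/23377 9 -3 E
final 10 -3 S

n=0: pose=(6,-3,S); sL=3/10, sR=15/53; mL=42/265, mR=-309/1060; mL+mR=-141/1060 → advance -1; mR−mL=-9/20 → turn -1·90°
n=1: pose=(6,-2,W); sL=12/41, sR=60/73; mL=-354/2993, mR=-1668/2993; mL+mR=-2022/2993 → advance -1; mR−mL=-18/41 → turn -1·90°
n=2: pose=(7,-2,N); sL=2/3, sR=2/3; mL=1/3, mR=-2/3; mL+mR=-1/3 → advance -1; mR−mL=-1 → turn -1·90°
n=3: pose=(7,-3,E); sL=12/17, sR=60/229; mL=2238/3893, mR=-1884/3893; mL+mR=354/3893 → advance +1; mR−mL=-18/17 → turn -1·90°
n=4: pose=(8,-3,S); sL=15/53, sR=3/10; mL=141/1060, mR=-309/1060; mL+mR=-42/265 → advance -1; mR−mL=-45/106 → turn -1·90°
n=5: pose=(8,-2,W); sL=60/197, sR=12/13; mL=-402/2561, mR=-1572/2561; mL+mR=-1974/2561 → advance -1; mR−mL=-90/197 → turn -1·90°
n=6: pose=(9,-2,N); sL=30/41, sR=30/53; mL=975/2173, mR=-1410/2173; mL+mR=-435/2173 → advance -1; mR−mL=-45/41 → turn -1·90°
n=7: pose=(9,-3,E); sL=60/97, sR=60/241; mL=11550/23377, mR=-10140/23377; mL+mR=1410/23377 → advance +1; mR−mL=-90/97 → turn -1·90°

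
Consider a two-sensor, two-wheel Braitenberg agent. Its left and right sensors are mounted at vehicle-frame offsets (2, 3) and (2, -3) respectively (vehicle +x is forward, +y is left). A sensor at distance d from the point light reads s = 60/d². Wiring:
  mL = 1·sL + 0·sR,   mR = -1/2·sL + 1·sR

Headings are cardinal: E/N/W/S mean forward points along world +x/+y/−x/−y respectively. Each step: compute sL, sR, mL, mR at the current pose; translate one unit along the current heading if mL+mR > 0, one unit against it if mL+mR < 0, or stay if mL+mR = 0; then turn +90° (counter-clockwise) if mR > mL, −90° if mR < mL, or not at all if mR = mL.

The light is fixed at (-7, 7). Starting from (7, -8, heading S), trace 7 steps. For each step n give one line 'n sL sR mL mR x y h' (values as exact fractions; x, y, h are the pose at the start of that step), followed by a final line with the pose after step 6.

0 30/289 6/41 30/289 1119/11849 7 -8 S
1 12/101 60/313 12/101 4182/31613 7 -9 W
2 3/29 15/106 3/29 138/1537 6 -9 S
3 60/521 60/317 60/521 21750/165157 6 -10 W
4 30/293 30/221 30/293 5475/64753 5 -10 S
5 60/541 12/65 60/541 4542/35165 5 -11 W
6 15/149 15/116 15/149 1365/17284 4 -11 S
final 4 -12 W

n=0: pose=(7,-8,S); sL=30/289, sR=6/41; mL=30/289, mR=1119/11849; mL+mR=2349/11849 → advance +1; mR−mL=-111/11849 → turn -1·90°
n=1: pose=(7,-9,W); sL=12/101, sR=60/313; mL=12/101, mR=4182/31613; mL+mR=7938/31613 → advance +1; mR−mL=426/31613 → turn +1·90°
n=2: pose=(6,-9,S); sL=3/29, sR=15/106; mL=3/29, mR=138/1537; mL+mR=297/1537 → advance +1; mR−mL=-21/1537 → turn -1·90°
n=3: pose=(6,-10,W); sL=60/521, sR=60/317; mL=60/521, mR=21750/165157; mL+mR=40770/165157 → advance +1; mR−mL=2730/165157 → turn +1·90°
n=4: pose=(5,-10,S); sL=30/293, sR=30/221; mL=30/293, mR=5475/64753; mL+mR=12105/64753 → advance +1; mR−mL=-1155/64753 → turn -1·90°
n=5: pose=(5,-11,W); sL=60/541, sR=12/65; mL=60/541, mR=4542/35165; mL+mR=8442/35165 → advance +1; mR−mL=642/35165 → turn +1·90°
n=6: pose=(4,-11,S); sL=15/149, sR=15/116; mL=15/149, mR=1365/17284; mL+mR=3105/17284 → advance +1; mR−mL=-375/17284 → turn -1·90°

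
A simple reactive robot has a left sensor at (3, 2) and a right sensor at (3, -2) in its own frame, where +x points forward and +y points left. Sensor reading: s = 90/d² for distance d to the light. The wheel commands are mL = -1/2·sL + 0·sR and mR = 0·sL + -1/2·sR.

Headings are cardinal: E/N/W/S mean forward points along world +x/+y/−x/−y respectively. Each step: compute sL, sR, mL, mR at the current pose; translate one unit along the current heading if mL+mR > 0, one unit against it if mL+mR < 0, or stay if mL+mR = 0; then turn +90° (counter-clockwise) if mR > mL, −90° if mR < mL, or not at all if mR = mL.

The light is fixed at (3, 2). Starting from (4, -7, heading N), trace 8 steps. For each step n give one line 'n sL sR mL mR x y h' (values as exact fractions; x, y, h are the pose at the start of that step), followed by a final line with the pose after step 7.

n=0: pose=(4,-7,N); sL=90/37, sR=2; mL=-45/37, mR=-1; mL+mR=-82/37 → advance -1; mR−mL=8/37 → turn +1·90°
n=1: pose=(4,-8,W); sL=45/74, sR=45/34; mL=-45/148, mR=-45/68; mL+mR=-1215/1258 → advance -1; mR−mL=-225/629 → turn -1·90°
n=2: pose=(5,-8,N); sL=90/49, sR=18/13; mL=-45/49, mR=-9/13; mL+mR=-1026/637 → advance -1; mR−mL=144/637 → turn +1·90°
n=3: pose=(5,-9,W); sL=9/17, sR=45/41; mL=-9/34, mR=-45/82; mL+mR=-567/697 → advance -1; mR−mL=-198/697 → turn -1·90°
n=4: pose=(6,-9,N); sL=18/13, sR=90/89; mL=-9/13, mR=-45/89; mL+mR=-1386/1157 → advance -1; mR−mL=216/1157 → turn +1·90°
n=5: pose=(6,-10,W); sL=45/98, sR=9/10; mL=-45/196, mR=-9/20; mL+mR=-333/490 → advance -1; mR−mL=-54/245 → turn -1·90°
n=6: pose=(7,-10,N); sL=18/17, sR=10/13; mL=-9/17, mR=-5/13; mL+mR=-202/221 → advance -1; mR−mL=32/221 → turn +1·90°
n=7: pose=(7,-11,W); sL=45/113, sR=45/61; mL=-45/226, mR=-45/122; mL+mR=-3915/6893 → advance -1; mR−mL=-1170/6893 → turn -1·90°

0 90/37 2 -45/37 -1 4 -7 N
1 45/74 45/34 -45/148 -45/68 4 -8 W
2 90/49 18/13 -45/49 -9/13 5 -8 N
3 9/17 45/41 -9/34 -45/82 5 -9 W
4 18/13 90/89 -9/13 -45/89 6 -9 N
5 45/98 9/10 -45/196 -9/20 6 -10 W
6 18/17 10/13 -9/17 -5/13 7 -10 N
7 45/113 45/61 -45/226 -45/122 7 -11 W
final 8 -11 N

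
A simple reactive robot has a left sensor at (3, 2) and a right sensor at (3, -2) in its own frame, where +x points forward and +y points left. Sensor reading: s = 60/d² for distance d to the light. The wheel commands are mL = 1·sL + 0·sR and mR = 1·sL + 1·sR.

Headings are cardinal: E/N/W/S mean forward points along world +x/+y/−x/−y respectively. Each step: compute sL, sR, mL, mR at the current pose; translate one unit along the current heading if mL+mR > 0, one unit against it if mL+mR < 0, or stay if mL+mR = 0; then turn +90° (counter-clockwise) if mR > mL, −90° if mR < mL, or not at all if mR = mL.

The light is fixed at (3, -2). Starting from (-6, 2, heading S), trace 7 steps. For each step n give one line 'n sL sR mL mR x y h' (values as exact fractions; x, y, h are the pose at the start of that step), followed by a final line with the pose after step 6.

n=0: pose=(-6,2,S); sL=6/5, sR=30/61; mL=6/5, mR=516/305; mL+mR=882/305 → advance +1; mR−mL=30/61 → turn +1·90°
n=1: pose=(-6,1,E); sL=60/61, sR=60/37; mL=60/61, mR=5880/2257; mL+mR=8100/2257 → advance +1; mR−mL=60/37 → turn +1·90°
n=2: pose=(-5,1,N); sL=15/34, sR=5/6; mL=15/34, mR=65/51; mL+mR=175/102 → advance +1; mR−mL=5/6 → turn +1·90°
n=3: pose=(-5,2,W); sL=12/25, sR=60/157; mL=12/25, mR=3384/3925; mL+mR=5268/3925 → advance +1; mR−mL=60/157 → turn +1·90°
n=4: pose=(-6,2,S); sL=6/5, sR=30/61; mL=6/5, mR=516/305; mL+mR=882/305 → advance +1; mR−mL=30/61 → turn +1·90°
n=5: pose=(-6,1,E); sL=60/61, sR=60/37; mL=60/61, mR=5880/2257; mL+mR=8100/2257 → advance +1; mR−mL=60/37 → turn +1·90°
n=6: pose=(-5,1,N); sL=15/34, sR=5/6; mL=15/34, mR=65/51; mL+mR=175/102 → advance +1; mR−mL=5/6 → turn +1·90°

0 6/5 30/61 6/5 516/305 -6 2 S
1 60/61 60/37 60/61 5880/2257 -6 1 E
2 15/34 5/6 15/34 65/51 -5 1 N
3 12/25 60/157 12/25 3384/3925 -5 2 W
4 6/5 30/61 6/5 516/305 -6 2 S
5 60/61 60/37 60/61 5880/2257 -6 1 E
6 15/34 5/6 15/34 65/51 -5 1 N
final -5 2 W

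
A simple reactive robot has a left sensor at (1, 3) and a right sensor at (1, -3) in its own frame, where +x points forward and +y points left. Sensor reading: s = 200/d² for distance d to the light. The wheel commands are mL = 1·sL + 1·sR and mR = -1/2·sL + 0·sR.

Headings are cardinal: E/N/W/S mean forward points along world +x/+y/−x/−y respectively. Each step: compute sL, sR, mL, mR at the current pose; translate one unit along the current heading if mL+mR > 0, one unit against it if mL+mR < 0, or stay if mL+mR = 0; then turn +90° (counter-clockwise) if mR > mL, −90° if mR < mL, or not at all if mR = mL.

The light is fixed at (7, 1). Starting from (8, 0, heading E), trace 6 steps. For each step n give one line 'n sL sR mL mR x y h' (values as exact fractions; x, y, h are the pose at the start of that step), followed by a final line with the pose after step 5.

0 25 10 35 -25/2 8 0 E
1 200/29 40 1360/29 -100/29 9 0 S
2 100/13 100 1400/13 -50/13 9 -1 W
3 40 200/17 880/17 -20 8 -1 N
4 25 10 35 -25/2 8 0 E
5 200/29 40 1360/29 -100/29 9 0 S
final 9 -1 W

n=0: pose=(8,0,E); sL=25, sR=10; mL=35, mR=-25/2; mL+mR=45/2 → advance +1; mR−mL=-95/2 → turn -1·90°
n=1: pose=(9,0,S); sL=200/29, sR=40; mL=1360/29, mR=-100/29; mL+mR=1260/29 → advance +1; mR−mL=-1460/29 → turn -1·90°
n=2: pose=(9,-1,W); sL=100/13, sR=100; mL=1400/13, mR=-50/13; mL+mR=1350/13 → advance +1; mR−mL=-1450/13 → turn -1·90°
n=3: pose=(8,-1,N); sL=40, sR=200/17; mL=880/17, mR=-20; mL+mR=540/17 → advance +1; mR−mL=-1220/17 → turn -1·90°
n=4: pose=(8,0,E); sL=25, sR=10; mL=35, mR=-25/2; mL+mR=45/2 → advance +1; mR−mL=-95/2 → turn -1·90°
n=5: pose=(9,0,S); sL=200/29, sR=40; mL=1360/29, mR=-100/29; mL+mR=1260/29 → advance +1; mR−mL=-1460/29 → turn -1·90°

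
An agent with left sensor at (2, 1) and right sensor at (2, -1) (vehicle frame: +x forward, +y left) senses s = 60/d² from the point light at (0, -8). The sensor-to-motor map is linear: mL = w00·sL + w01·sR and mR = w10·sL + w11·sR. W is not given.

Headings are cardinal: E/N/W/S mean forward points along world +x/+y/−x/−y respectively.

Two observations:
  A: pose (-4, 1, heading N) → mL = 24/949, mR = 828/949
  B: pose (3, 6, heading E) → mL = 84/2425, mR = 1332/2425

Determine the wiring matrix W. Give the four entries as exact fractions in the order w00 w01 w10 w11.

-1/2 1/2 1 1

obs A: pose=(-4,1,N) → sL=30/73, sR=6/13, mL=24/949, mR=828/949
obs B: pose=(3,6,E) → sL=6/25, sR=30/97, mL=84/2425, mR=1332/2425
sensor matrix S = [[30/73, 6/13], [6/25, 30/97]]; det S = 37584/2301325
solve [mL_A; mL_B] = S·[w00; w01] and [mR_A; mR_B] = S·[w10; w11]:
  w00 = -1/2, w01 = 1/2, w10 = 1, w11 = 1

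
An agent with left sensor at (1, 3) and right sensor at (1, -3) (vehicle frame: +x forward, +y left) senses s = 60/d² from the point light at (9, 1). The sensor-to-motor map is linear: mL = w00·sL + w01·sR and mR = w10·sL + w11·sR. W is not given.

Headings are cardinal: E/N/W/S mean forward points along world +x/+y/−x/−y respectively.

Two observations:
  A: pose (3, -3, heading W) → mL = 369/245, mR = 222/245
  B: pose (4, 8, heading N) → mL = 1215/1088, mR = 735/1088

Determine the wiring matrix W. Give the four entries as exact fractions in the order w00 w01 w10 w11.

obs A: pose=(3,-3,W) → sL=30/49, sR=6/5, mL=369/245, mR=222/245
obs B: pose=(4,8,N) → sL=15/32, sR=15/17, mL=1215/1088, mR=735/1088
sensor matrix S = [[30/49, 6/5], [15/32, 15/17]]; det S = -297/13328
solve [mL_A; mL_B] = S·[w00; w01] and [mR_A; mR_B] = S·[w10; w11]:
  w00 = 1/2, w01 = 1, w10 = 1/2, w11 = 1/2

1/2 1 1/2 1/2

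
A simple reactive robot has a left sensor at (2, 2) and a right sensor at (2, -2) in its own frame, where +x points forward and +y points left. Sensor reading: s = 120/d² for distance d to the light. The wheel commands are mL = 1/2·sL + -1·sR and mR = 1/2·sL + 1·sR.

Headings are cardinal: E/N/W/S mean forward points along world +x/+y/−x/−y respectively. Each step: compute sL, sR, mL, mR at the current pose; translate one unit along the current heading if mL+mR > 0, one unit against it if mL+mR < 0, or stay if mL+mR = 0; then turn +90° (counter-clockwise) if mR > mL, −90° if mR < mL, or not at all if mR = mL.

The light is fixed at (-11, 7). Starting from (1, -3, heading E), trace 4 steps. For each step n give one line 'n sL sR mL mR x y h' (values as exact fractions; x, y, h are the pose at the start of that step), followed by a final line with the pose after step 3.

0 6/13 6/17 -27/221 129/221 1 -3 E
1 24/37 120/289 -972/10693 7908/10693 2 -3 N
2 60/121 12/17 -942/2057 1962/2057 2 -2 W
3 120/317 120/221 -24780/70057 51300/70057 1 -2 S
final 1 -3 E

n=0: pose=(1,-3,E); sL=6/13, sR=6/17; mL=-27/221, mR=129/221; mL+mR=6/13 → advance +1; mR−mL=12/17 → turn +1·90°
n=1: pose=(2,-3,N); sL=24/37, sR=120/289; mL=-972/10693, mR=7908/10693; mL+mR=24/37 → advance +1; mR−mL=240/289 → turn +1·90°
n=2: pose=(2,-2,W); sL=60/121, sR=12/17; mL=-942/2057, mR=1962/2057; mL+mR=60/121 → advance +1; mR−mL=24/17 → turn +1·90°
n=3: pose=(1,-2,S); sL=120/317, sR=120/221; mL=-24780/70057, mR=51300/70057; mL+mR=120/317 → advance +1; mR−mL=240/221 → turn +1·90°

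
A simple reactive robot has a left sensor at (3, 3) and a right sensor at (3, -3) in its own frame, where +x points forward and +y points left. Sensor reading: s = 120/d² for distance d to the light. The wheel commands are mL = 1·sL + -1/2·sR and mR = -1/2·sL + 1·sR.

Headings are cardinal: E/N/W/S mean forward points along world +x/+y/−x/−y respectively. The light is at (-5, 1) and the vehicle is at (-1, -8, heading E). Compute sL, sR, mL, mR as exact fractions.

left sensor world pos  = (2, -5); dL² = 85
right sensor world pos = (2, -11); dR² = 193
sL = 120/85 = 24/17
sR = 120/193 = 120/193
mL = 1·sL + -1/2·sR = 3612/3281
mR = -1/2·sL + 1·sR = -276/3281

24/17 120/193 3612/3281 -276/3281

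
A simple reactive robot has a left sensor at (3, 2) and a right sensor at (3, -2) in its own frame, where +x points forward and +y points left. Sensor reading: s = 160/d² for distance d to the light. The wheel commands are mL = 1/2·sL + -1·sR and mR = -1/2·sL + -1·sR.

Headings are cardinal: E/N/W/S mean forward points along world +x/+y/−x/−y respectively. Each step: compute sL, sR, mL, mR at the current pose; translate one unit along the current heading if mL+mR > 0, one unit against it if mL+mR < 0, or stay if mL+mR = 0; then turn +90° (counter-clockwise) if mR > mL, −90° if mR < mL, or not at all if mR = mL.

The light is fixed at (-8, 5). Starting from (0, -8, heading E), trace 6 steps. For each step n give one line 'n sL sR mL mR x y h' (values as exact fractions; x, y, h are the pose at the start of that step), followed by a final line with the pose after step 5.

0 80/121 80/173 -2760/20933 -16600/20933 0 -8 E
1 160/337 160/281 -31440/94697 -76400/94697 -1 -8 S
2 40/53 40/29 -1540/1537 -2700/1537 -1 -7 W
3 160/117 160/181 -4240/21177 -33200/21177 0 -7 N
4 80/121 80/173 -2760/20933 -16600/20933 0 -8 E
5 160/337 160/281 -31440/94697 -76400/94697 -1 -8 S
final -1 -7 W

n=0: pose=(0,-8,E); sL=80/121, sR=80/173; mL=-2760/20933, mR=-16600/20933; mL+mR=-160/173 → advance -1; mR−mL=-80/121 → turn -1·90°
n=1: pose=(-1,-8,S); sL=160/337, sR=160/281; mL=-31440/94697, mR=-76400/94697; mL+mR=-320/281 → advance -1; mR−mL=-160/337 → turn -1·90°
n=2: pose=(-1,-7,W); sL=40/53, sR=40/29; mL=-1540/1537, mR=-2700/1537; mL+mR=-80/29 → advance -1; mR−mL=-40/53 → turn -1·90°
n=3: pose=(0,-7,N); sL=160/117, sR=160/181; mL=-4240/21177, mR=-33200/21177; mL+mR=-320/181 → advance -1; mR−mL=-160/117 → turn -1·90°
n=4: pose=(0,-8,E); sL=80/121, sR=80/173; mL=-2760/20933, mR=-16600/20933; mL+mR=-160/173 → advance -1; mR−mL=-80/121 → turn -1·90°
n=5: pose=(-1,-8,S); sL=160/337, sR=160/281; mL=-31440/94697, mR=-76400/94697; mL+mR=-320/281 → advance -1; mR−mL=-160/337 → turn -1·90°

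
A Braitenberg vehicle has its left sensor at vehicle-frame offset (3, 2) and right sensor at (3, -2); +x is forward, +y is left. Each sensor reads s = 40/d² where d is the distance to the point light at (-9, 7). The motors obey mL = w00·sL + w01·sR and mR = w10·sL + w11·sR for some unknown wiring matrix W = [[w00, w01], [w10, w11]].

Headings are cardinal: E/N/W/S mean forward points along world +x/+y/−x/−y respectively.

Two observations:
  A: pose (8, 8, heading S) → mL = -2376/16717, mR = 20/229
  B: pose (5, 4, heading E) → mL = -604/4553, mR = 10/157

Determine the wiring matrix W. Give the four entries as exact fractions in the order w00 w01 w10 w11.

obs A: pose=(8,8,S) → sL=8/73, sR=40/229, mL=-2376/16717, mR=20/229
obs B: pose=(5,4,E) → sL=4/29, sR=20/157, mL=-604/4553, mR=10/157
sensor matrix S = [[8/73, 40/229], [4/29, 20/157]]; det S = -771200/76112501
solve [mL_A; mL_B] = S·[w00; w01] and [mR_A; mR_B] = S·[w10; w11]:
  w00 = -1/2, w01 = -1/2, w10 = 0, w11 = 1/2

-1/2 -1/2 0 1/2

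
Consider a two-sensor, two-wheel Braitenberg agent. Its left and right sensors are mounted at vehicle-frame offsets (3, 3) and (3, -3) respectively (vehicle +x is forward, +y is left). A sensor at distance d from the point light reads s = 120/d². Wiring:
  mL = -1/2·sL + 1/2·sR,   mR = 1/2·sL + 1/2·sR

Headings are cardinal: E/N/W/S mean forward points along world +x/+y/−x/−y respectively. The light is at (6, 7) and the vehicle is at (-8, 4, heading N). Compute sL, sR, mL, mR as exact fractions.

left sensor world pos  = (-11, 7); dL² = 289
right sensor world pos = (-5, 7); dR² = 121
sL = 120/289 = 120/289
sR = 120/121 = 120/121
mL = -1/2·sL + 1/2·sR = 10080/34969
mR = 1/2·sL + 1/2·sR = 24600/34969

120/289 120/121 10080/34969 24600/34969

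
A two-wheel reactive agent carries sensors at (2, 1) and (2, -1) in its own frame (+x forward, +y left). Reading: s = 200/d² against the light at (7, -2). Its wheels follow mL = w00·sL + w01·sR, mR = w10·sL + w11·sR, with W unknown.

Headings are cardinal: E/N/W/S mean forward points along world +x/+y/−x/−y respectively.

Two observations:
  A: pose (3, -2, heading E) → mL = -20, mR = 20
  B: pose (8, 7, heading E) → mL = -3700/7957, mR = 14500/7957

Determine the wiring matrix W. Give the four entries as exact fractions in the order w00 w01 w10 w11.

-1 1/2 -1/2 1

obs A: pose=(3,-2,E) → sL=40, sR=40, mL=-20, mR=20
obs B: pose=(8,7,E) → sL=200/109, sR=200/73, mL=-3700/7957, mR=14500/7957
sensor matrix S = [[40, 40], [200/109, 200/73]]; det S = 288000/7957
solve [mL_A; mL_B] = S·[w00; w01] and [mR_A; mR_B] = S·[w10; w11]:
  w00 = -1, w01 = 1/2, w10 = -1/2, w11 = 1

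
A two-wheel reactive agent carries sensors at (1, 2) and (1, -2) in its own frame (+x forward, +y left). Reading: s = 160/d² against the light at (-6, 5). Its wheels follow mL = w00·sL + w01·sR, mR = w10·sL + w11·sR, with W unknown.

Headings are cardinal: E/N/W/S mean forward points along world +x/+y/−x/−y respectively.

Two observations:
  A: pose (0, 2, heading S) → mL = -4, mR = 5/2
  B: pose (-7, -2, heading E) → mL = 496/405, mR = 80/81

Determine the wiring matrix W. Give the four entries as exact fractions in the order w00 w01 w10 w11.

1/2 -1 0 1/2

obs A: pose=(0,2,S) → sL=2, sR=5, mL=-4, mR=5/2
obs B: pose=(-7,-2,E) → sL=32/5, sR=160/81, mL=496/405, mR=80/81
sensor matrix S = [[2, 5], [32/5, 160/81]]; det S = -2272/81
solve [mL_A; mL_B] = S·[w00; w01] and [mR_A; mR_B] = S·[w10; w11]:
  w00 = 1/2, w01 = -1, w10 = 0, w11 = 1/2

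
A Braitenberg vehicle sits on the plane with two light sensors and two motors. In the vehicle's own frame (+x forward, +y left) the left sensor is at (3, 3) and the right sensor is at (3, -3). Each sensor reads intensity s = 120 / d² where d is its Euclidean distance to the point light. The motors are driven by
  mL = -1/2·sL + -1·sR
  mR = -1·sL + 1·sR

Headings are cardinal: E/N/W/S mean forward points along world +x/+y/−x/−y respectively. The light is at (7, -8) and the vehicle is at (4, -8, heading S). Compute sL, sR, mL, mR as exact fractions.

40/3 8/3 -28/3 -32/3

left sensor world pos  = (7, -11); dL² = 9
right sensor world pos = (1, -11); dR² = 45
sL = 120/9 = 40/3
sR = 120/45 = 8/3
mL = -1/2·sL + -1·sR = -28/3
mR = -1·sL + 1·sR = -32/3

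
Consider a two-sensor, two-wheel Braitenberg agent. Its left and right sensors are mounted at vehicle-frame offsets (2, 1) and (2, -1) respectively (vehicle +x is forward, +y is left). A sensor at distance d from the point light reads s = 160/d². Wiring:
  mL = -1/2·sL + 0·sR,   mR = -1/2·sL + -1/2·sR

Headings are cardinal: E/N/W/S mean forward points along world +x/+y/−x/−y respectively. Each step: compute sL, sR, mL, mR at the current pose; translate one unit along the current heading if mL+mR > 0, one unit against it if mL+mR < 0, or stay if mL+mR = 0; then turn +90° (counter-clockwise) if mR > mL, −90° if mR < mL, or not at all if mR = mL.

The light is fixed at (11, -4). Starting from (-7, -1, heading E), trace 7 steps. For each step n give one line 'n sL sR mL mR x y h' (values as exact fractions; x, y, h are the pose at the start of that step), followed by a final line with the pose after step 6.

0 10/17 8/13 -5/17 -133/221 -7 -1 E
1 32/65 160/401 -16/65 -11616/26065 -8 -1 S
2 16/45 80/233 -8/45 -3664/10485 -8 0 W
3 160/397 32/65 -80/397 -11552/25805 -7 0 N
4 10/17 8/13 -5/17 -133/221 -7 -1 E
5 32/65 160/401 -16/65 -11616/26065 -8 -1 S
6 16/45 80/233 -8/45 -3664/10485 -8 0 W
final -7 0 N

n=0: pose=(-7,-1,E); sL=10/17, sR=8/13; mL=-5/17, mR=-133/221; mL+mR=-198/221 → advance -1; mR−mL=-4/13 → turn -1·90°
n=1: pose=(-8,-1,S); sL=32/65, sR=160/401; mL=-16/65, mR=-11616/26065; mL+mR=-18032/26065 → advance -1; mR−mL=-80/401 → turn -1·90°
n=2: pose=(-8,0,W); sL=16/45, sR=80/233; mL=-8/45, mR=-3664/10485; mL+mR=-5528/10485 → advance -1; mR−mL=-40/233 → turn -1·90°
n=3: pose=(-7,0,N); sL=160/397, sR=32/65; mL=-80/397, mR=-11552/25805; mL+mR=-16752/25805 → advance -1; mR−mL=-16/65 → turn -1·90°
n=4: pose=(-7,-1,E); sL=10/17, sR=8/13; mL=-5/17, mR=-133/221; mL+mR=-198/221 → advance -1; mR−mL=-4/13 → turn -1·90°
n=5: pose=(-8,-1,S); sL=32/65, sR=160/401; mL=-16/65, mR=-11616/26065; mL+mR=-18032/26065 → advance -1; mR−mL=-80/401 → turn -1·90°
n=6: pose=(-8,0,W); sL=16/45, sR=80/233; mL=-8/45, mR=-3664/10485; mL+mR=-5528/10485 → advance -1; mR−mL=-40/233 → turn -1·90°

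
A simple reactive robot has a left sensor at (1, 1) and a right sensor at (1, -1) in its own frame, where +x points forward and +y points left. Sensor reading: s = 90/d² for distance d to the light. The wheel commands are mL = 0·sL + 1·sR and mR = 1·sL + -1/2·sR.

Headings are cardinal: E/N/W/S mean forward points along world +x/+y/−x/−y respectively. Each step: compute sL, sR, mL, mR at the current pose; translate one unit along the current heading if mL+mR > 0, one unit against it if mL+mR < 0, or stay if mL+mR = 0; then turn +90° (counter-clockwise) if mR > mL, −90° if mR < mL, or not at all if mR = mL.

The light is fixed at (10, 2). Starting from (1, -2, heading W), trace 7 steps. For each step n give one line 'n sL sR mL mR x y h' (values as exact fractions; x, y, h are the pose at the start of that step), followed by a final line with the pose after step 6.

0 18/25 90/109 90/109 837/2725 1 -2 W
1 9/13 1 1 5/26 0 -2 N
2 18/17 90/97 90/97 981/1649 0 -1 E
3 9/8 45/58 45/58 171/232 1 -1 S
4 18/25 90/109 90/109 837/2725 1 -2 W
5 9/13 1 1 5/26 0 -2 N
6 18/17 90/97 90/97 981/1649 0 -1 E
final 1 -1 S

n=0: pose=(1,-2,W); sL=18/25, sR=90/109; mL=90/109, mR=837/2725; mL+mR=3087/2725 → advance +1; mR−mL=-1413/2725 → turn -1·90°
n=1: pose=(0,-2,N); sL=9/13, sR=1; mL=1, mR=5/26; mL+mR=31/26 → advance +1; mR−mL=-21/26 → turn -1·90°
n=2: pose=(0,-1,E); sL=18/17, sR=90/97; mL=90/97, mR=981/1649; mL+mR=2511/1649 → advance +1; mR−mL=-549/1649 → turn -1·90°
n=3: pose=(1,-1,S); sL=9/8, sR=45/58; mL=45/58, mR=171/232; mL+mR=351/232 → advance +1; mR−mL=-9/232 → turn -1·90°
n=4: pose=(1,-2,W); sL=18/25, sR=90/109; mL=90/109, mR=837/2725; mL+mR=3087/2725 → advance +1; mR−mL=-1413/2725 → turn -1·90°
n=5: pose=(0,-2,N); sL=9/13, sR=1; mL=1, mR=5/26; mL+mR=31/26 → advance +1; mR−mL=-21/26 → turn -1·90°
n=6: pose=(0,-1,E); sL=18/17, sR=90/97; mL=90/97, mR=981/1649; mL+mR=2511/1649 → advance +1; mR−mL=-549/1649 → turn -1·90°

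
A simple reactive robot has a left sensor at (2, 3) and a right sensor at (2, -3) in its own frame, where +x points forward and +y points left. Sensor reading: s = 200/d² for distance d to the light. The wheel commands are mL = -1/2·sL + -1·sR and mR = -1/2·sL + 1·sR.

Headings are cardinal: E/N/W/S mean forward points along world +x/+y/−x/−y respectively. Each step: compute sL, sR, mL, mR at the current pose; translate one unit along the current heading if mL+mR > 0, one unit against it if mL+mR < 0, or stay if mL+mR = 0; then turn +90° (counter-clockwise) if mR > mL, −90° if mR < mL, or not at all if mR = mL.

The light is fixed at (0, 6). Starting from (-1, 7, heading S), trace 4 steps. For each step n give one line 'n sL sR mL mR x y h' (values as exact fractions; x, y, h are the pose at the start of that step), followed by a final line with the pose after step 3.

0 40 200/17 -540/17 -140/17 -1 7 S
1 100/13 100 -1350/13 1250/13 -1 8 E
2 200/41 200/17 -9900/697 6500/697 -2 8 N
3 10 25/4 -45/4 5/4 -2 7 W
final -1 7 S

n=0: pose=(-1,7,S); sL=40, sR=200/17; mL=-540/17, mR=-140/17; mL+mR=-40 → advance -1; mR−mL=400/17 → turn +1·90°
n=1: pose=(-1,8,E); sL=100/13, sR=100; mL=-1350/13, mR=1250/13; mL+mR=-100/13 → advance -1; mR−mL=200 → turn +1·90°
n=2: pose=(-2,8,N); sL=200/41, sR=200/17; mL=-9900/697, mR=6500/697; mL+mR=-200/41 → advance -1; mR−mL=400/17 → turn +1·90°
n=3: pose=(-2,7,W); sL=10, sR=25/4; mL=-45/4, mR=5/4; mL+mR=-10 → advance -1; mR−mL=25/2 → turn +1·90°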